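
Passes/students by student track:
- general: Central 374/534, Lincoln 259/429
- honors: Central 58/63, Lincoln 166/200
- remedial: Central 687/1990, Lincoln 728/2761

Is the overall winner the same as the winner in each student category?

General: Central 374/534 = 70.0%, Lincoln 259/429 = 60.4% → Central
Honors: Central 58/63 = 92.1%, Lincoln 166/200 = 83.0% → Central
Remedial: Central 687/1990 = 34.5%, Lincoln 728/2761 = 26.4% → Central
Overall: Central 1119/2587 = 43.3%, Lincoln 1153/3390 = 34.0% → Central
Central wins overall and in every student group — no reversal.

Yes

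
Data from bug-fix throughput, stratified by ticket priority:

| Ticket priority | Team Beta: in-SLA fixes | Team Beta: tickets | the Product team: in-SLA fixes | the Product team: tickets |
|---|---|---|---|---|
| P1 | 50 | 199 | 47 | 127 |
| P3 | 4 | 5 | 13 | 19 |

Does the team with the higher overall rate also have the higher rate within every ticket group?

No

P1: Team Beta 50/199 = 25.1%, the Product team 47/127 = 37.0% → the Product team
P3: Team Beta 4/5 = 80.0%, the Product team 13/19 = 68.4% → Team Beta
Overall: Team Beta 54/204 = 26.5%, the Product team 60/146 = 41.1% → the Product team
Neither sweeps: Team Beta wins 1 of 2 groups, the Product team wins 1. The Product team wins overall but not every group — no Simpson reversal.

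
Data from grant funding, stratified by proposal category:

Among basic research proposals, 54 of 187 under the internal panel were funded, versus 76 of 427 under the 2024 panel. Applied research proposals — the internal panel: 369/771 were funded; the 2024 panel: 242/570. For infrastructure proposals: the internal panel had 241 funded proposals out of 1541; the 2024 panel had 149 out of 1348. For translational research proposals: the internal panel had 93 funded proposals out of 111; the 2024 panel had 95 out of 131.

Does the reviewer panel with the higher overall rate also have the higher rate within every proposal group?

Basic research: the internal panel 54/187 = 28.9%, the 2024 panel 76/427 = 17.8% → the internal panel
Applied research: the internal panel 369/771 = 47.9%, the 2024 panel 242/570 = 42.5% → the internal panel
Infrastructure: the internal panel 241/1541 = 15.6%, the 2024 panel 149/1348 = 11.1% → the internal panel
Translational research: the internal panel 93/111 = 83.8%, the 2024 panel 95/131 = 72.5% → the internal panel
Overall: the internal panel 757/2610 = 29.0%, the 2024 panel 562/2476 = 22.7% → the internal panel
The internal panel wins overall and in every proposal group — no reversal.

Yes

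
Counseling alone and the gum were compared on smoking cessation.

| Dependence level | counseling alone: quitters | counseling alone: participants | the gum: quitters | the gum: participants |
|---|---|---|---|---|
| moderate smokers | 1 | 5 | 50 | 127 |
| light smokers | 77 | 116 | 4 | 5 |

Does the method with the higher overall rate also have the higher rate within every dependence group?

Moderate smokers: counseling alone 1/5 = 20.0%, the gum 50/127 = 39.4% → the gum
Light smokers: counseling alone 77/116 = 66.4%, the gum 4/5 = 80.0% → the gum
Overall: counseling alone 78/121 = 64.5%, the gum 54/132 = 40.9% → counseling alone
The gum wins each dependence group but counseling alone wins overall — the comparison reverses. The gum's participants skew toward moderate smokers, which has a lower base rate.

No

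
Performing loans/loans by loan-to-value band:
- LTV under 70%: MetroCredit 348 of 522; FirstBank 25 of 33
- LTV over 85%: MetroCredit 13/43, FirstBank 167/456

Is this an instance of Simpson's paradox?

LTV under 70%: MetroCredit 348/522 = 66.7%, FirstBank 25/33 = 75.8% → FirstBank
LTV over 85%: MetroCredit 13/43 = 30.2%, FirstBank 167/456 = 36.6% → FirstBank
Overall: MetroCredit 361/565 = 63.9%, FirstBank 192/489 = 39.3% → MetroCredit
FirstBank wins each loan-to-value group but MetroCredit wins overall — the comparison reverses. FirstBank's loans skew toward LTV over 85%, which has a lower base rate.

Yes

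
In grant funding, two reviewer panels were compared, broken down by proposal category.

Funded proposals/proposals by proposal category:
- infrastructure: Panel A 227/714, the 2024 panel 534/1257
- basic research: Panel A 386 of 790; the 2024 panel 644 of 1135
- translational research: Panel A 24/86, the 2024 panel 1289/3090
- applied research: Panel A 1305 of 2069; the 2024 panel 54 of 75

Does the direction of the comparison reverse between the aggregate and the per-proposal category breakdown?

Yes

Infrastructure: Panel A 227/714 = 31.8%, the 2024 panel 534/1257 = 42.5% → the 2024 panel
Basic research: Panel A 386/790 = 48.9%, the 2024 panel 644/1135 = 56.7% → the 2024 panel
Translational research: Panel A 24/86 = 27.9%, the 2024 panel 1289/3090 = 41.7% → the 2024 panel
Applied research: Panel A 1305/2069 = 63.1%, the 2024 panel 54/75 = 72.0% → the 2024 panel
Overall: Panel A 1942/3659 = 53.1%, the 2024 panel 2521/5557 = 45.4% → Panel A
The 2024 panel wins each proposal group but Panel A wins overall — the comparison reverses. The 2024 panel's proposals skew toward translational research, which has a lower base rate.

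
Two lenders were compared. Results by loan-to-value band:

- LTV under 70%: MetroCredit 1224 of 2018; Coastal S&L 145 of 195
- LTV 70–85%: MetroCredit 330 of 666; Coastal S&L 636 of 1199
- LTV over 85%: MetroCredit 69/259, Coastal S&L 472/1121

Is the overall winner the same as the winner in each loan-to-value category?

LTV under 70%: MetroCredit 1224/2018 = 60.7%, Coastal S&L 145/195 = 74.4% → Coastal S&L
LTV 70–85%: MetroCredit 330/666 = 49.5%, Coastal S&L 636/1199 = 53.0% → Coastal S&L
LTV over 85%: MetroCredit 69/259 = 26.6%, Coastal S&L 472/1121 = 42.1% → Coastal S&L
Overall: MetroCredit 1623/2943 = 55.1%, Coastal S&L 1253/2515 = 49.8% → MetroCredit
Coastal S&L wins each loan-to-value group but MetroCredit wins overall — the comparison reverses. Coastal S&L's loans skew toward LTV over 85%, which has a lower base rate.

No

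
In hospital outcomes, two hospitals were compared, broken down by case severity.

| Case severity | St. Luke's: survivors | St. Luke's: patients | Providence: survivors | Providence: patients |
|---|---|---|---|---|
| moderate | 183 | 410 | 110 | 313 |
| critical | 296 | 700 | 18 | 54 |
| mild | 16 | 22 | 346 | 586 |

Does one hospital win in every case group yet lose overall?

Yes

Moderate: St. Luke's 183/410 = 44.6%, Providence 110/313 = 35.1% → St. Luke's
Critical: St. Luke's 296/700 = 42.3%, Providence 18/54 = 33.3% → St. Luke's
Mild: St. Luke's 16/22 = 72.7%, Providence 346/586 = 59.0% → St. Luke's
Overall: St. Luke's 495/1132 = 43.7%, Providence 474/953 = 49.7% → Providence
St. Luke's wins each case group but Providence wins overall — the comparison reverses. St. Luke's's patients skew toward critical, which has a lower base rate.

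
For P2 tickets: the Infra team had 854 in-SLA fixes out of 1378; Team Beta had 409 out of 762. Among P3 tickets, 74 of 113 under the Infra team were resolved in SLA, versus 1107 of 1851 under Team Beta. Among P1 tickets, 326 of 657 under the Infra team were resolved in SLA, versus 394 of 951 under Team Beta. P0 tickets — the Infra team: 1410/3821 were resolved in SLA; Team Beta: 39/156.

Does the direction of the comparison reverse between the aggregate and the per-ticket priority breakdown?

P2: the Infra team 854/1378 = 62.0%, Team Beta 409/762 = 53.7% → the Infra team
P3: the Infra team 74/113 = 65.5%, Team Beta 1107/1851 = 59.8% → the Infra team
P1: the Infra team 326/657 = 49.6%, Team Beta 394/951 = 41.4% → the Infra team
P0: the Infra team 1410/3821 = 36.9%, Team Beta 39/156 = 25.0% → the Infra team
Overall: the Infra team 2664/5969 = 44.6%, Team Beta 1949/3720 = 52.4% → Team Beta
The Infra team wins each ticket group but Team Beta wins overall — the comparison reverses. The Infra team's tickets skew toward P0, which has a lower base rate.

Yes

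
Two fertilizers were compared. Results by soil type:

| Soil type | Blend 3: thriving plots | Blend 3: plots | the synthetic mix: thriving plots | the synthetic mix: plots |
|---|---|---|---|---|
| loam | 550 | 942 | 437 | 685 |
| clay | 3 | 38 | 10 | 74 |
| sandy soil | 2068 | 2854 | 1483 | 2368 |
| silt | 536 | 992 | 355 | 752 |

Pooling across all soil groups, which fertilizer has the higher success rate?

Blend 3

Loam: Blend 3 550/942 = 58.4%, the synthetic mix 437/685 = 63.8% → the synthetic mix
Clay: Blend 3 3/38 = 7.9%, the synthetic mix 10/74 = 13.5% → the synthetic mix
Sandy soil: Blend 3 2068/2854 = 72.5%, the synthetic mix 1483/2368 = 62.6% → Blend 3
Silt: Blend 3 536/992 = 54.0%, the synthetic mix 355/752 = 47.2% → Blend 3
Overall: Blend 3 3157/4826 = 65.4%, the synthetic mix 2285/3879 = 58.9% → Blend 3
(Neither sweeps every soil group, but Blend 3 has the higher pooled rate.)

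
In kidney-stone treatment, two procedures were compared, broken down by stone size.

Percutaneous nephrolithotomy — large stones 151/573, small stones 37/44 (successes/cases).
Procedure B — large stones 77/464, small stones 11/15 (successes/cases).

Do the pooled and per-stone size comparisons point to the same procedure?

Yes

Large stones: percutaneous nephrolithotomy 151/573 = 26.4%, Procedure B 77/464 = 16.6% → percutaneous nephrolithotomy
Small stones: percutaneous nephrolithotomy 37/44 = 84.1%, Procedure B 11/15 = 73.3% → percutaneous nephrolithotomy
Overall: percutaneous nephrolithotomy 188/617 = 30.5%, Procedure B 88/479 = 18.4% → percutaneous nephrolithotomy
Percutaneous nephrolithotomy wins overall and in every stone group — no reversal.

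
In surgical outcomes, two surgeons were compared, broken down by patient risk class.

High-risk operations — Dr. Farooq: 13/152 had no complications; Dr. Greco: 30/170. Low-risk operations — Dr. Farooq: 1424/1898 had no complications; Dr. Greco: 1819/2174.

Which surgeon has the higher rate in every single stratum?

Dr. Greco

High-risk: Dr. Farooq 13/152 = 8.6%, Dr. Greco 30/170 = 17.6% → Dr. Greco
Low-risk: Dr. Farooq 1424/1898 = 75.0%, Dr. Greco 1819/2174 = 83.7% → Dr. Greco
Dr. Greco has the higher rate in both groups.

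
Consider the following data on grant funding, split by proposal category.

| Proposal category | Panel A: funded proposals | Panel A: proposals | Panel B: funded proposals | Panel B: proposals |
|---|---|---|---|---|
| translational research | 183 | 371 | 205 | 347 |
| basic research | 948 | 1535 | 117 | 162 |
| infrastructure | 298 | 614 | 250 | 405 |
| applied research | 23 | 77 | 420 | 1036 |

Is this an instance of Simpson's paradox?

Yes

Translational research: Panel A 183/371 = 49.3%, Panel B 205/347 = 59.1% → Panel B
Basic research: Panel A 948/1535 = 61.8%, Panel B 117/162 = 72.2% → Panel B
Infrastructure: Panel A 298/614 = 48.5%, Panel B 250/405 = 61.7% → Panel B
Applied research: Panel A 23/77 = 29.9%, Panel B 420/1036 = 40.5% → Panel B
Overall: Panel A 1452/2597 = 55.9%, Panel B 992/1950 = 50.9% → Panel A
Panel B wins each proposal group but Panel A wins overall — the comparison reverses. Panel B's proposals skew toward applied research, which has a lower base rate.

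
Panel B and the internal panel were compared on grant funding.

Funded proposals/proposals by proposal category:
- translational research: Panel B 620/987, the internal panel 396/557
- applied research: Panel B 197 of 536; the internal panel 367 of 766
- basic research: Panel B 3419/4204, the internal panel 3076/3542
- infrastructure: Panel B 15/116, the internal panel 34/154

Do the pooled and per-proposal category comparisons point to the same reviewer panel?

Translational research: Panel B 620/987 = 62.8%, the internal panel 396/557 = 71.1% → the internal panel
Applied research: Panel B 197/536 = 36.8%, the internal panel 367/766 = 47.9% → the internal panel
Basic research: Panel B 3419/4204 = 81.3%, the internal panel 3076/3542 = 86.8% → the internal panel
Infrastructure: Panel B 15/116 = 12.9%, the internal panel 34/154 = 22.1% → the internal panel
Overall: Panel B 4251/5843 = 72.8%, the internal panel 3873/5019 = 77.2% → the internal panel
The internal panel wins overall and in every proposal group — no reversal.

Yes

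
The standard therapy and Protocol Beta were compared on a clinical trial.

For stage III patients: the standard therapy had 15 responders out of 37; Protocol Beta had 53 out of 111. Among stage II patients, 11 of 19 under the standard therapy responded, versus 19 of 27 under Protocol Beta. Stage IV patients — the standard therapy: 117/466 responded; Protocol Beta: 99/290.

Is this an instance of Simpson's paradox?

No

Stage III: the standard therapy 15/37 = 40.5%, Protocol Beta 53/111 = 47.7% → Protocol Beta
Stage II: the standard therapy 11/19 = 57.9%, Protocol Beta 19/27 = 70.4% → Protocol Beta
Stage IV: the standard therapy 117/466 = 25.1%, Protocol Beta 99/290 = 34.1% → Protocol Beta
Overall: the standard therapy 143/522 = 27.4%, Protocol Beta 171/428 = 40.0% → Protocol Beta
Protocol Beta wins overall and in every disease group — no reversal.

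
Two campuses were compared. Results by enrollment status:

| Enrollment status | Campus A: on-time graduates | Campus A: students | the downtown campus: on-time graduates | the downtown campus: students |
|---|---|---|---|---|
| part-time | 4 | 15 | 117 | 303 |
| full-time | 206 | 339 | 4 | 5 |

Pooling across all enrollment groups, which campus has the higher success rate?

Part-time: Campus A 4/15 = 26.7%, the downtown campus 117/303 = 38.6% → the downtown campus
Full-time: Campus A 206/339 = 60.8%, the downtown campus 4/5 = 80.0% → the downtown campus
Overall: Campus A 210/354 = 59.3%, the downtown campus 121/308 = 39.3% → Campus A
(The downtown campus wins every enrollment group but Campus A wins overall — the downtown campus's students skew toward the low-rate part-time group.)

Campus A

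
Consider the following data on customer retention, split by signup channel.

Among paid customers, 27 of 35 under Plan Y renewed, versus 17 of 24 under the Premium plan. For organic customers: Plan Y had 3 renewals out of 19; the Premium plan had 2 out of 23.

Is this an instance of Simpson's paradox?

Paid: Plan Y 27/35 = 77.1%, the Premium plan 17/24 = 70.8% → Plan Y
Organic: Plan Y 3/19 = 15.8%, the Premium plan 2/23 = 8.7% → Plan Y
Overall: Plan Y 30/54 = 55.6%, the Premium plan 19/47 = 40.4% → Plan Y
Plan Y wins overall and in every signup group — no reversal.

No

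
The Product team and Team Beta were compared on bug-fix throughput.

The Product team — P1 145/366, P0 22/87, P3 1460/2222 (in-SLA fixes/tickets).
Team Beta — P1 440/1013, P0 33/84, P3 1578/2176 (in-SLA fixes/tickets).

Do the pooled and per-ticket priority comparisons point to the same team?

P1: the Product team 145/366 = 39.6%, Team Beta 440/1013 = 43.4% → Team Beta
P0: the Product team 22/87 = 25.3%, Team Beta 33/84 = 39.3% → Team Beta
P3: the Product team 1460/2222 = 65.7%, Team Beta 1578/2176 = 72.5% → Team Beta
Overall: the Product team 1627/2675 = 60.8%, Team Beta 2051/3273 = 62.7% → Team Beta
Team Beta wins overall and in every ticket group — no reversal.

Yes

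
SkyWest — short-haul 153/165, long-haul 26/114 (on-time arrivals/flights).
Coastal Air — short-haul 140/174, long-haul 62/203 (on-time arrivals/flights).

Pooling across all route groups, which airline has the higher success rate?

Short-haul: SkyWest 153/165 = 92.7%, Coastal Air 140/174 = 80.5% → SkyWest
Long-haul: SkyWest 26/114 = 22.8%, Coastal Air 62/203 = 30.5% → Coastal Air
Overall: SkyWest 179/279 = 64.2%, Coastal Air 202/377 = 53.6% → SkyWest
(Neither sweeps every route group, but SkyWest has the higher pooled rate.)

SkyWest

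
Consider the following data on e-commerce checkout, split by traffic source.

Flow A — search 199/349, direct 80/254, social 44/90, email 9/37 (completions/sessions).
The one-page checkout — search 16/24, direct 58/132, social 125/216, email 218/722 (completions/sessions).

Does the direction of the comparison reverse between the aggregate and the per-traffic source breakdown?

Search: Flow A 199/349 = 57.0%, the one-page checkout 16/24 = 66.7% → the one-page checkout
Direct: Flow A 80/254 = 31.5%, the one-page checkout 58/132 = 43.9% → the one-page checkout
Social: Flow A 44/90 = 48.9%, the one-page checkout 125/216 = 57.9% → the one-page checkout
Email: Flow A 9/37 = 24.3%, the one-page checkout 218/722 = 30.2% → the one-page checkout
Overall: Flow A 332/730 = 45.5%, the one-page checkout 417/1094 = 38.1% → Flow A
The one-page checkout wins each traffic group but Flow A wins overall — the comparison reverses. The one-page checkout's sessions skew toward email, which has a lower base rate.

Yes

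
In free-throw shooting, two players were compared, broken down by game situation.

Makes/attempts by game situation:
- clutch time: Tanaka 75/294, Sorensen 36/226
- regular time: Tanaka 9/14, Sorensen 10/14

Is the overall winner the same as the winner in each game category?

No

Clutch time: Tanaka 75/294 = 25.5%, Sorensen 36/226 = 15.9% → Tanaka
Regular time: Tanaka 9/14 = 64.3%, Sorensen 10/14 = 71.4% → Sorensen
Overall: Tanaka 84/308 = 27.3%, Sorensen 46/240 = 19.2% → Tanaka
Neither sweeps: Tanaka wins 1 of 2 groups, Sorensen wins 1. Tanaka wins overall but not every group — no Simpson reversal.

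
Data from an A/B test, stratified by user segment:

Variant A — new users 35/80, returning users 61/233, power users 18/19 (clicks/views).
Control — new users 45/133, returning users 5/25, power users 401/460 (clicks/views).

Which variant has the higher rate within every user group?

Variant A

New users: Variant A 35/80 = 43.8%, Control 45/133 = 33.8% → Variant A
Returning users: Variant A 61/233 = 26.2%, Control 5/25 = 20.0% → Variant A
Power users: Variant A 18/19 = 94.7%, Control 401/460 = 87.2% → Variant A
Variant A has the higher rate in all 3 groups.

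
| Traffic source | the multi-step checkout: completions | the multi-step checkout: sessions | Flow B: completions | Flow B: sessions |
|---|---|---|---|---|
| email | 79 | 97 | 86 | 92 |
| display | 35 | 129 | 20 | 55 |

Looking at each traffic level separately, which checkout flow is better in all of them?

Flow B

Email: the multi-step checkout 79/97 = 81.4%, Flow B 86/92 = 93.5% → Flow B
Display: the multi-step checkout 35/129 = 27.1%, Flow B 20/55 = 36.4% → Flow B
Flow B has the higher rate in both groups.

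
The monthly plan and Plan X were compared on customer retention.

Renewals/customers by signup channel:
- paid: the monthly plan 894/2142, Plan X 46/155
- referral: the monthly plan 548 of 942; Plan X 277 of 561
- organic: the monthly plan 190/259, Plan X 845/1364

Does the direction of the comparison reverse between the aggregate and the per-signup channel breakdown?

Paid: the monthly plan 894/2142 = 41.7%, Plan X 46/155 = 29.7% → the monthly plan
Referral: the monthly plan 548/942 = 58.2%, Plan X 277/561 = 49.4% → the monthly plan
Organic: the monthly plan 190/259 = 73.4%, Plan X 845/1364 = 62.0% → the monthly plan
Overall: the monthly plan 1632/3343 = 48.8%, Plan X 1168/2080 = 56.2% → Plan X
The monthly plan wins each signup group but Plan X wins overall — the comparison reverses. The monthly plan's customers skew toward paid, which has a lower base rate.

Yes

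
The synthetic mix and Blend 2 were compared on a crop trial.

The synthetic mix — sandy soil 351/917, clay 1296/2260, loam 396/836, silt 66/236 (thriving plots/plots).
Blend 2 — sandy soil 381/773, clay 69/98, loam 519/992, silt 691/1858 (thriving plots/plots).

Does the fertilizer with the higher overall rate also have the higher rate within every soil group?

Sandy soil: the synthetic mix 351/917 = 38.3%, Blend 2 381/773 = 49.3% → Blend 2
Clay: the synthetic mix 1296/2260 = 57.3%, Blend 2 69/98 = 70.4% → Blend 2
Loam: the synthetic mix 396/836 = 47.4%, Blend 2 519/992 = 52.3% → Blend 2
Silt: the synthetic mix 66/236 = 28.0%, Blend 2 691/1858 = 37.2% → Blend 2
Overall: the synthetic mix 2109/4249 = 49.6%, Blend 2 1660/3721 = 44.6% → the synthetic mix
Blend 2 wins each soil group but the synthetic mix wins overall — the comparison reverses. Blend 2's plots skew toward silt, which has a lower base rate.

No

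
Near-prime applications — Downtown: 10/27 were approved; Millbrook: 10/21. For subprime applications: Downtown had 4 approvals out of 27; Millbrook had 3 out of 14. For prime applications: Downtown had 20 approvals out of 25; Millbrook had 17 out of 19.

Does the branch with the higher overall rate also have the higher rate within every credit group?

Yes

Near-prime: Downtown 10/27 = 37.0%, Millbrook 10/21 = 47.6% → Millbrook
Subprime: Downtown 4/27 = 14.8%, Millbrook 3/14 = 21.4% → Millbrook
Prime: Downtown 20/25 = 80.0%, Millbrook 17/19 = 89.5% → Millbrook
Overall: Downtown 34/79 = 43.0%, Millbrook 30/54 = 55.6% → Millbrook
Millbrook wins overall and in every credit group — no reversal.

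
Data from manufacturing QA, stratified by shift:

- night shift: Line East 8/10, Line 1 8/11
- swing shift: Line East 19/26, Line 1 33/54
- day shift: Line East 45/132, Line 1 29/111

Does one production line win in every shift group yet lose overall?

No

Night shift: Line East 8/10 = 80.0%, Line 1 8/11 = 72.7% → Line East
Swing shift: Line East 19/26 = 73.1%, Line 1 33/54 = 61.1% → Line East
Day shift: Line East 45/132 = 34.1%, Line 1 29/111 = 26.1% → Line East
Overall: Line East 72/168 = 42.9%, Line 1 70/176 = 39.8% → Line East
Line East wins overall and in every shift group — no reversal.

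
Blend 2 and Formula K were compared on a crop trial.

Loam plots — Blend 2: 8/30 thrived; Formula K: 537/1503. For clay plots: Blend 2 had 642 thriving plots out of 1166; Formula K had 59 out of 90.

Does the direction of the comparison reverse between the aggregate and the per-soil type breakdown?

Yes

Loam: Blend 2 8/30 = 26.7%, Formula K 537/1503 = 35.7% → Formula K
Clay: Blend 2 642/1166 = 55.1%, Formula K 59/90 = 65.6% → Formula K
Overall: Blend 2 650/1196 = 54.3%, Formula K 596/1593 = 37.4% → Blend 2
Formula K wins each soil group but Blend 2 wins overall — the comparison reverses. Formula K's plots skew toward loam, which has a lower base rate.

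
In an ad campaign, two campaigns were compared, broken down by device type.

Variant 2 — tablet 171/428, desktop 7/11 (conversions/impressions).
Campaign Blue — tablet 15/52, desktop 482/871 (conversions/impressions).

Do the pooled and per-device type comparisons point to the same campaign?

Tablet: Variant 2 171/428 = 40.0%, Campaign Blue 15/52 = 28.8% → Variant 2
Desktop: Variant 2 7/11 = 63.6%, Campaign Blue 482/871 = 55.3% → Variant 2
Overall: Variant 2 178/439 = 40.5%, Campaign Blue 497/923 = 53.8% → Campaign Blue
Variant 2 wins each device group but Campaign Blue wins overall — the comparison reverses. Variant 2's impressions skew toward tablet, which has a lower base rate.

No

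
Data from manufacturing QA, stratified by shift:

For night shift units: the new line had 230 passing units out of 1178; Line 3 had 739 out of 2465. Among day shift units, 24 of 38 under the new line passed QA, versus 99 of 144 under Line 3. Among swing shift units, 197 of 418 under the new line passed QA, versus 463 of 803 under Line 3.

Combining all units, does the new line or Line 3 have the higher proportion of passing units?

Line 3

Night shift: the new line 230/1178 = 19.5%, Line 3 739/2465 = 30.0% → Line 3
Day shift: the new line 24/38 = 63.2%, Line 3 99/144 = 68.8% → Line 3
Swing shift: the new line 197/418 = 47.1%, Line 3 463/803 = 57.7% → Line 3
Overall: the new line 451/1634 = 27.6%, Line 3 1301/3412 = 38.1% → Line 3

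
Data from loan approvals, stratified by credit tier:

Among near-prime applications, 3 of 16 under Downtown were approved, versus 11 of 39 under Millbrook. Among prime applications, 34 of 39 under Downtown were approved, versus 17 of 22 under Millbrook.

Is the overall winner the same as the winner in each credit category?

No

Near-prime: Downtown 3/16 = 18.8%, Millbrook 11/39 = 28.2% → Millbrook
Prime: Downtown 34/39 = 87.2%, Millbrook 17/22 = 77.3% → Downtown
Overall: Downtown 37/55 = 67.3%, Millbrook 28/61 = 45.9% → Downtown
Neither sweeps: Downtown wins 1 of 2 groups, Millbrook wins 1. Downtown wins overall but not every group — no Simpson reversal.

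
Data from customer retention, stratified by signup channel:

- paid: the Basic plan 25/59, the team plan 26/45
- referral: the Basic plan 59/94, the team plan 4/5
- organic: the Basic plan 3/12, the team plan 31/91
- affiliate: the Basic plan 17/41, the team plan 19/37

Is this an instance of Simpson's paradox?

Paid: the Basic plan 25/59 = 42.4%, the team plan 26/45 = 57.8% → the team plan
Referral: the Basic plan 59/94 = 62.8%, the team plan 4/5 = 80.0% → the team plan
Organic: the Basic plan 3/12 = 25.0%, the team plan 31/91 = 34.1% → the team plan
Affiliate: the Basic plan 17/41 = 41.5%, the team plan 19/37 = 51.4% → the team plan
Overall: the Basic plan 104/206 = 50.5%, the team plan 80/178 = 44.9% → the Basic plan
The team plan wins each signup group but the Basic plan wins overall — the comparison reverses. The team plan's customers skew toward organic, which has a lower base rate.

Yes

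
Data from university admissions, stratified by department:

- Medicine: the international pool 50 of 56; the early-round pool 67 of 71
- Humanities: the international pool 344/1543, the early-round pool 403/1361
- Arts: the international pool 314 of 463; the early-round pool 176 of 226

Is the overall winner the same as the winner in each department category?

Medicine: the international pool 50/56 = 89.3%, the early-round pool 67/71 = 94.4% → the early-round pool
Humanities: the international pool 344/1543 = 22.3%, the early-round pool 403/1361 = 29.6% → the early-round pool
Arts: the international pool 314/463 = 67.8%, the early-round pool 176/226 = 77.9% → the early-round pool
Overall: the international pool 708/2062 = 34.3%, the early-round pool 646/1658 = 39.0% → the early-round pool
The early-round pool wins overall and in every department group — no reversal.

Yes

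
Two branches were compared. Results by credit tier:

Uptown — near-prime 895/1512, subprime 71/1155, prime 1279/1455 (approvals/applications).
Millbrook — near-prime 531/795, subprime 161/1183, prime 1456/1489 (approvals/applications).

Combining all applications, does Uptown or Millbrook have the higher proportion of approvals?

Near-prime: Uptown 895/1512 = 59.2%, Millbrook 531/795 = 66.8% → Millbrook
Subprime: Uptown 71/1155 = 6.1%, Millbrook 161/1183 = 13.6% → Millbrook
Prime: Uptown 1279/1455 = 87.9%, Millbrook 1456/1489 = 97.8% → Millbrook
Overall: Uptown 2245/4122 = 54.5%, Millbrook 2148/3467 = 62.0% → Millbrook

Millbrook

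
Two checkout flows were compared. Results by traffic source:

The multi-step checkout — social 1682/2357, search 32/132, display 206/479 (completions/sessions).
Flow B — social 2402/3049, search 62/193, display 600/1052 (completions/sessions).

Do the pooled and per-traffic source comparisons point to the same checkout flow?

Yes

Social: the multi-step checkout 1682/2357 = 71.4%, Flow B 2402/3049 = 78.8% → Flow B
Search: the multi-step checkout 32/132 = 24.2%, Flow B 62/193 = 32.1% → Flow B
Display: the multi-step checkout 206/479 = 43.0%, Flow B 600/1052 = 57.0% → Flow B
Overall: the multi-step checkout 1920/2968 = 64.7%, Flow B 3064/4294 = 71.4% → Flow B
Flow B wins overall and in every traffic group — no reversal.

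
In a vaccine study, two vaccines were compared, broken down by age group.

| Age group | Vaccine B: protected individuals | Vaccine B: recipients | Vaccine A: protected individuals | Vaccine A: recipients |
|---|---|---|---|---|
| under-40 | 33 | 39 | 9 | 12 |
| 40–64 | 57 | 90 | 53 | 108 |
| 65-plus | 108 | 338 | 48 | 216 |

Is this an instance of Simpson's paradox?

No

Under-40: Vaccine B 33/39 = 84.6%, Vaccine A 9/12 = 75.0% → Vaccine B
40–64: Vaccine B 57/90 = 63.3%, Vaccine A 53/108 = 49.1% → Vaccine B
65-plus: Vaccine B 108/338 = 32.0%, Vaccine A 48/216 = 22.2% → Vaccine B
Overall: Vaccine B 198/467 = 42.4%, Vaccine A 110/336 = 32.7% → Vaccine B
Vaccine B wins overall and in every age group — no reversal.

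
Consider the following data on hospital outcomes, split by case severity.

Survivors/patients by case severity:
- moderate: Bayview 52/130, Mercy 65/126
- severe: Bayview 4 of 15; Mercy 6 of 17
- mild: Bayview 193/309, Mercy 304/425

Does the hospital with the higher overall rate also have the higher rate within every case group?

Yes

Moderate: Bayview 52/130 = 40.0%, Mercy 65/126 = 51.6% → Mercy
Severe: Bayview 4/15 = 26.7%, Mercy 6/17 = 35.3% → Mercy
Mild: Bayview 193/309 = 62.5%, Mercy 304/425 = 71.5% → Mercy
Overall: Bayview 249/454 = 54.8%, Mercy 375/568 = 66.0% → Mercy
Mercy wins overall and in every case group — no reversal.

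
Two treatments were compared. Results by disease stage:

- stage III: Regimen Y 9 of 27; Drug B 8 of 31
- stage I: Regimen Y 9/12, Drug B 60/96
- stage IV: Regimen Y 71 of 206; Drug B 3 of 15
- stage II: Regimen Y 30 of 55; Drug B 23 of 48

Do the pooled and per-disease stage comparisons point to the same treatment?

No

Stage III: Regimen Y 9/27 = 33.3%, Drug B 8/31 = 25.8% → Regimen Y
Stage I: Regimen Y 9/12 = 75.0%, Drug B 60/96 = 62.5% → Regimen Y
Stage IV: Regimen Y 71/206 = 34.5%, Drug B 3/15 = 20.0% → Regimen Y
Stage II: Regimen Y 30/55 = 54.5%, Drug B 23/48 = 47.9% → Regimen Y
Overall: Regimen Y 119/300 = 39.7%, Drug B 94/190 = 49.5% → Drug B
Regimen Y wins each disease group but Drug B wins overall — the comparison reverses. Regimen Y's patients skew toward stage IV, which has a lower base rate.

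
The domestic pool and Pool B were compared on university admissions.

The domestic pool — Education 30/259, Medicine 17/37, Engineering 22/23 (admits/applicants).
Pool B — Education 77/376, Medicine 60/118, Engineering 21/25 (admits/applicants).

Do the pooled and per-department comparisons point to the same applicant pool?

No

Education: the domestic pool 30/259 = 11.6%, Pool B 77/376 = 20.5% → Pool B
Medicine: the domestic pool 17/37 = 45.9%, Pool B 60/118 = 50.8% → Pool B
Engineering: the domestic pool 22/23 = 95.7%, Pool B 21/25 = 84.0% → the domestic pool
Overall: the domestic pool 69/319 = 21.6%, Pool B 158/519 = 30.4% → Pool B
Neither sweeps: the domestic pool wins 1 of 3 groups, Pool B wins 2. Pool B wins overall but not every group — no Simpson reversal.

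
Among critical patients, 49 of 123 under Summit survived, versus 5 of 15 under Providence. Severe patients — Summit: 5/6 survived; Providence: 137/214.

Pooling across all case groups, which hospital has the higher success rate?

Critical: Summit 49/123 = 39.8%, Providence 5/15 = 33.3% → Summit
Severe: Summit 5/6 = 83.3%, Providence 137/214 = 64.0% → Summit
Overall: Summit 54/129 = 41.9%, Providence 142/229 = 62.0% → Providence
(Summit wins every case group but Providence wins overall — Summit's patients skew toward the low-rate critical group.)

Providence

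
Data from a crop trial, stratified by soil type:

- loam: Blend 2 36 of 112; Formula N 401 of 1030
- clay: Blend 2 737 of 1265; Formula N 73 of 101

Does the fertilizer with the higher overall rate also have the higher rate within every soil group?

Loam: Blend 2 36/112 = 32.1%, Formula N 401/1030 = 38.9% → Formula N
Clay: Blend 2 737/1265 = 58.3%, Formula N 73/101 = 72.3% → Formula N
Overall: Blend 2 773/1377 = 56.1%, Formula N 474/1131 = 41.9% → Blend 2
Formula N wins each soil group but Blend 2 wins overall — the comparison reverses. Formula N's plots skew toward loam, which has a lower base rate.

No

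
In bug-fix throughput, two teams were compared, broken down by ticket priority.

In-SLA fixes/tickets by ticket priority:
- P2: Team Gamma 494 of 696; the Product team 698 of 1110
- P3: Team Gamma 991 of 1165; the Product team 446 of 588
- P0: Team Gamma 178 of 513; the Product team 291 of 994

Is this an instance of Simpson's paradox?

No

P2: Team Gamma 494/696 = 71.0%, the Product team 698/1110 = 62.9% → Team Gamma
P3: Team Gamma 991/1165 = 85.1%, the Product team 446/588 = 75.9% → Team Gamma
P0: Team Gamma 178/513 = 34.7%, the Product team 291/994 = 29.3% → Team Gamma
Overall: Team Gamma 1663/2374 = 70.1%, the Product team 1435/2692 = 53.3% → Team Gamma
Team Gamma wins overall and in every ticket group — no reversal.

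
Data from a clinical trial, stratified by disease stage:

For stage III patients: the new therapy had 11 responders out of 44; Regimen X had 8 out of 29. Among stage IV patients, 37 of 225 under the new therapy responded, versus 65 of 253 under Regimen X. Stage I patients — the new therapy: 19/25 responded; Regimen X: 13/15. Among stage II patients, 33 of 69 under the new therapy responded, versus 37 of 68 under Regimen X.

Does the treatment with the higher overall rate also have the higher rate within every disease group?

Yes

Stage III: the new therapy 11/44 = 25.0%, Regimen X 8/29 = 27.6% → Regimen X
Stage IV: the new therapy 37/225 = 16.4%, Regimen X 65/253 = 25.7% → Regimen X
Stage I: the new therapy 19/25 = 76.0%, Regimen X 13/15 = 86.7% → Regimen X
Stage II: the new therapy 33/69 = 47.8%, Regimen X 37/68 = 54.4% → Regimen X
Overall: the new therapy 100/363 = 27.5%, Regimen X 123/365 = 33.7% → Regimen X
Regimen X wins overall and in every disease group — no reversal.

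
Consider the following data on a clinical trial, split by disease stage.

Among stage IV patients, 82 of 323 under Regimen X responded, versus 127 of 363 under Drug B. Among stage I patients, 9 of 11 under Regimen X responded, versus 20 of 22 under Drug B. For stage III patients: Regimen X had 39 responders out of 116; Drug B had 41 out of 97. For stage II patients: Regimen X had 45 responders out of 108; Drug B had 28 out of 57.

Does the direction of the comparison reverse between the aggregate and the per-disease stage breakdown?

No

Stage IV: Regimen X 82/323 = 25.4%, Drug B 127/363 = 35.0% → Drug B
Stage I: Regimen X 9/11 = 81.8%, Drug B 20/22 = 90.9% → Drug B
Stage III: Regimen X 39/116 = 33.6%, Drug B 41/97 = 42.3% → Drug B
Stage II: Regimen X 45/108 = 41.7%, Drug B 28/57 = 49.1% → Drug B
Overall: Regimen X 175/558 = 31.4%, Drug B 216/539 = 40.1% → Drug B
Drug B wins overall and in every disease group — no reversal.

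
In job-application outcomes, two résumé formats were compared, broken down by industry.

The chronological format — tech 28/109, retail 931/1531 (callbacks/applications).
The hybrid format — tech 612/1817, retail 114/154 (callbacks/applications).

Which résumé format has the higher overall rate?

the chronological format

Tech: the chronological format 28/109 = 25.7%, the hybrid format 612/1817 = 33.7% → the hybrid format
Retail: the chronological format 931/1531 = 60.8%, the hybrid format 114/154 = 74.0% → the hybrid format
Overall: the chronological format 959/1640 = 58.5%, the hybrid format 726/1971 = 36.8% → the chronological format
(The hybrid format wins every industry group but the chronological format wins overall — the hybrid format's applications skew toward the low-rate tech group.)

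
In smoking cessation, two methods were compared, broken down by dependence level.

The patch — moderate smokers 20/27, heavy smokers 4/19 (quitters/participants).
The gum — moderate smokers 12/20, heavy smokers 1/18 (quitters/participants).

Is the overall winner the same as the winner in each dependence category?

Moderate smokers: the patch 20/27 = 74.1%, the gum 12/20 = 60.0% → the patch
Heavy smokers: the patch 4/19 = 21.1%, the gum 1/18 = 5.6% → the patch
Overall: the patch 24/46 = 52.2%, the gum 13/38 = 34.2% → the patch
The patch wins overall and in every dependence group — no reversal.

Yes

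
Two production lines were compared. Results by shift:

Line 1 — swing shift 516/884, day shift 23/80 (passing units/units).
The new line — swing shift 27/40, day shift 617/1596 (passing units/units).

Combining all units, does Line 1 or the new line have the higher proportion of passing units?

Line 1

Swing shift: Line 1 516/884 = 58.4%, the new line 27/40 = 67.5% → the new line
Day shift: Line 1 23/80 = 28.8%, the new line 617/1596 = 38.7% → the new line
Overall: Line 1 539/964 = 55.9%, the new line 644/1636 = 39.4% → Line 1
(The new line wins every shift group but Line 1 wins overall — the new line's units skew toward the low-rate day shift group.)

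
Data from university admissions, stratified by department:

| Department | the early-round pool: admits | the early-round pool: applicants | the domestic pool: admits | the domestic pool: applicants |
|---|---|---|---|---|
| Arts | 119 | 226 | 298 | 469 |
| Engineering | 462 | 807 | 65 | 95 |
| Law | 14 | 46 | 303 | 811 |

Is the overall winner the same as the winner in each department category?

No

Arts: the early-round pool 119/226 = 52.7%, the domestic pool 298/469 = 63.5% → the domestic pool
Engineering: the early-round pool 462/807 = 57.2%, the domestic pool 65/95 = 68.4% → the domestic pool
Law: the early-round pool 14/46 = 30.4%, the domestic pool 303/811 = 37.4% → the domestic pool
Overall: the early-round pool 595/1079 = 55.1%, the domestic pool 666/1375 = 48.4% → the early-round pool
The domestic pool wins each department group but the early-round pool wins overall — the comparison reverses. The domestic pool's applicants skew toward Law, which has a lower base rate.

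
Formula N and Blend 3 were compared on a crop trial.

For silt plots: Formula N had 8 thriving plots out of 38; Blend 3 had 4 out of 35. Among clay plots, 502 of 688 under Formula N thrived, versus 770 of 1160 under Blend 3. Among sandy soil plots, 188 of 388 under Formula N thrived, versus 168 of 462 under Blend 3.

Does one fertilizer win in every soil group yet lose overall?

No

Silt: Formula N 8/38 = 21.1%, Blend 3 4/35 = 11.4% → Formula N
Clay: Formula N 502/688 = 73.0%, Blend 3 770/1160 = 66.4% → Formula N
Sandy soil: Formula N 188/388 = 48.5%, Blend 3 168/462 = 36.4% → Formula N
Overall: Formula N 698/1114 = 62.7%, Blend 3 942/1657 = 56.8% → Formula N
Formula N wins overall and in every soil group — no reversal.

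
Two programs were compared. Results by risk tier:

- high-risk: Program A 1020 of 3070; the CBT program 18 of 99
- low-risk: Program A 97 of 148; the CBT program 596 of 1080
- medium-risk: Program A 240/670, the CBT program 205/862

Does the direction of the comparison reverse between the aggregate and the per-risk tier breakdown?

Yes

High-risk: Program A 1020/3070 = 33.2%, the CBT program 18/99 = 18.2% → Program A
Low-risk: Program A 97/148 = 65.5%, the CBT program 596/1080 = 55.2% → Program A
Medium-risk: Program A 240/670 = 35.8%, the CBT program 205/862 = 23.8% → Program A
Overall: Program A 1357/3888 = 34.9%, the CBT program 819/2041 = 40.1% → the CBT program
Program A wins each risk group but the CBT program wins overall — the comparison reverses. Program A's participants skew toward high-risk, which has a lower base rate.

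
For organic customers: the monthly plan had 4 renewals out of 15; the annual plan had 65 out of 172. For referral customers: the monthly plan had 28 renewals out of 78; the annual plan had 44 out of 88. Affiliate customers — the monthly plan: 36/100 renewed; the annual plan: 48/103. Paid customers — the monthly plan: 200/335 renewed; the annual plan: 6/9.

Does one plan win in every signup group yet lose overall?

Organic: the monthly plan 4/15 = 26.7%, the annual plan 65/172 = 37.8% → the annual plan
Referral: the monthly plan 28/78 = 35.9%, the annual plan 44/88 = 50.0% → the annual plan
Affiliate: the monthly plan 36/100 = 36.0%, the annual plan 48/103 = 46.6% → the annual plan
Paid: the monthly plan 200/335 = 59.7%, the annual plan 6/9 = 66.7% → the annual plan
Overall: the monthly plan 268/528 = 50.8%, the annual plan 163/372 = 43.8% → the monthly plan
The annual plan wins each signup group but the monthly plan wins overall — the comparison reverses. The annual plan's customers skew toward organic, which has a lower base rate.

Yes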